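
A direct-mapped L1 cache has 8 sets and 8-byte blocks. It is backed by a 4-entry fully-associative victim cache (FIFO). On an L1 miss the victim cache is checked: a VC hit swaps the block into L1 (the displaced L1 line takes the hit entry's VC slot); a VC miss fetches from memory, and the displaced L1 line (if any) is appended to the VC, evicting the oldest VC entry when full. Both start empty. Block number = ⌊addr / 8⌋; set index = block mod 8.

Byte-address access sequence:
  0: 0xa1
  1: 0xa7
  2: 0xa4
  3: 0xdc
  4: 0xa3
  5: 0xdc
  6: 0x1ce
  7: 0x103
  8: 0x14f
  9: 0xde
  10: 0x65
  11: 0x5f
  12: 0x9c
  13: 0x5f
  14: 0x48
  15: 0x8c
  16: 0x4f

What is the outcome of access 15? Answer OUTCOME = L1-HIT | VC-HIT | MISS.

0: 0xa1 (blk 20, set 4) → MISS  vc=[]
1: 0xa7 (blk 20, set 4) → L1-HIT  vc=[]
2: 0xa4 (blk 20, set 4) → L1-HIT  vc=[]
3: 0xdc (blk 27, set 3) → MISS  vc=[]
4: 0xa3 (blk 20, set 4) → L1-HIT  vc=[]
5: 0xdc (blk 27, set 3) → L1-HIT  vc=[]
6: 0x1ce (blk 57, set 1) → MISS  vc=[]
7: 0x103 (blk 32, set 0) → MISS  vc=[]
8: 0x14f (blk 41, set 1) → MISS  vc=[57]
9: 0xde (blk 27, set 3) → L1-HIT  vc=[57]
10: 0x65 (blk 12, set 4) → MISS  vc=[57, 20]
11: 0x5f (blk 11, set 3) → MISS  vc=[57, 20, 27]
12: 0x9c (blk 19, set 3) → MISS  vc=[57, 20, 27, 11]
13: 0x5f (blk 11, set 3) → VC-HIT  vc=[57, 20, 27, 19]
14: 0x48 (blk 9, set 1) → MISS  vc=[20, 27, 19, 41]
15: 0x8c (blk 17, set 1) → MISS  vc=[27, 19, 41, 9]
16: 0x4f (blk 9, set 1) → VC-HIT  vc=[27, 19, 41, 17]

OUTCOME = MISS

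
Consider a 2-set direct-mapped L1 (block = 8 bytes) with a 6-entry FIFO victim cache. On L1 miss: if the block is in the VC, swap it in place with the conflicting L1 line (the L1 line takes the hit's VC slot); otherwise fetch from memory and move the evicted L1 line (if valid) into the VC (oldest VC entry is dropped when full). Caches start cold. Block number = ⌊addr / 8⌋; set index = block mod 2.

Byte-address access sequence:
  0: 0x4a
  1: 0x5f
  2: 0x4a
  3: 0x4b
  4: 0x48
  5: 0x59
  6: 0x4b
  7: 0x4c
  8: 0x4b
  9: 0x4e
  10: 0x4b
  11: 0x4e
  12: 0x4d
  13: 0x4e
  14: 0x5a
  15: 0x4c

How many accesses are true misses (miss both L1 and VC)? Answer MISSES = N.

  [0] addr=0x4a blk=9 s=1: MISS | VC []
  [1] addr=0x5f blk=11 s=1: MISS | VC [9]
  [2] addr=0x4a blk=9 s=1: VC-HIT | VC [11]
  [3] addr=0x4b blk=9 s=1: L1-HIT | VC [11]
  [4] addr=0x48 blk=9 s=1: L1-HIT | VC [11]
  [5] addr=0x59 blk=11 s=1: VC-HIT | VC [9]
  [6] addr=0x4b blk=9 s=1: VC-HIT | VC [11]
  [7] addr=0x4c blk=9 s=1: L1-HIT | VC [11]
  [8] addr=0x4b blk=9 s=1: L1-HIT | VC [11]
  [9] addr=0x4e blk=9 s=1: L1-HIT | VC [11]
  [10] addr=0x4b blk=9 s=1: L1-HIT | VC [11]
  [11] addr=0x4e blk=9 s=1: L1-HIT | VC [11]
  [12] addr=0x4d blk=9 s=1: L1-HIT | VC [11]
  [13] addr=0x4e blk=9 s=1: L1-HIT | VC [11]
  [14] addr=0x5a blk=11 s=1: VC-HIT | VC [9]
  [15] addr=0x4c blk=9 s=1: VC-HIT | VC [11]

MISSES = 2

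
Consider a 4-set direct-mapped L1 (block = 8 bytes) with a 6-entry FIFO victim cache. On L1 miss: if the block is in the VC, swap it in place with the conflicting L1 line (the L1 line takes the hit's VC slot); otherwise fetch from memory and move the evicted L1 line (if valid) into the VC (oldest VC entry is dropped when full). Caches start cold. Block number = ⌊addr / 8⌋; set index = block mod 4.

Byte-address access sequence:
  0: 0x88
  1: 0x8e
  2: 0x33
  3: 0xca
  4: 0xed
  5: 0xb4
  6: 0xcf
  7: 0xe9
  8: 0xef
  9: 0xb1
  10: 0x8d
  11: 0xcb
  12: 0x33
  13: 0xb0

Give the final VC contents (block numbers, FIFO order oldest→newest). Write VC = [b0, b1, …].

  [0] addr=0x88 blk=17 s=1: MISS | VC []
  [1] addr=0x8e blk=17 s=1: L1-HIT | VC []
  [2] addr=0x33 blk=6 s=2: MISS | VC []
  [3] addr=0xca blk=25 s=1: MISS | VC [17]
  [4] addr=0xed blk=29 s=1: MISS | VC [17, 25]
  [5] addr=0xb4 blk=22 s=2: MISS | VC [17, 25, 6]
  [6] addr=0xcf blk=25 s=1: VC-HIT | VC [17, 29, 6]
  [7] addr=0xe9 blk=29 s=1: VC-HIT | VC [17, 25, 6]
  [8] addr=0xef blk=29 s=1: L1-HIT | VC [17, 25, 6]
  [9] addr=0xb1 blk=22 s=2: L1-HIT | VC [17, 25, 6]
  [10] addr=0x8d blk=17 s=1: VC-HIT | VC [29, 25, 6]
  [11] addr=0xcb blk=25 s=1: VC-HIT | VC [29, 17, 6]
  [12] addr=0x33 blk=6 s=2: VC-HIT | VC [29, 17, 22]
  [13] addr=0xb0 blk=22 s=2: VC-HIT | VC [29, 17, 6]

VC = [29, 17, 6]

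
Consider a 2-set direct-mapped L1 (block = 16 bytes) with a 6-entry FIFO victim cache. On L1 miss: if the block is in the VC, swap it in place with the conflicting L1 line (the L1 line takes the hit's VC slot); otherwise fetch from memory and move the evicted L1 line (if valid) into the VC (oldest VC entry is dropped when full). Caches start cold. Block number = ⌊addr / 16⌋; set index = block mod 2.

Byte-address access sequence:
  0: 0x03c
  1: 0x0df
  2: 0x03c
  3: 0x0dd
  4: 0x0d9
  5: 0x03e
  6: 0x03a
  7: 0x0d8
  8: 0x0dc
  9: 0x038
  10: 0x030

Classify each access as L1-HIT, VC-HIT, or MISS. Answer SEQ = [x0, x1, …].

SEQ = [MISS, MISS, VC-HIT, VC-HIT, L1-HIT, VC-HIT, L1-HIT, VC-HIT, L1-HIT, VC-HIT, L1-HIT]

#0 0x3c→b3/s1 MISS; vc=[]
#1 0xdf→b13/s1 MISS; vc=[3]
#2 0x3c→b3/s1 VC-HIT; vc=[13]
#3 0xdd→b13/s1 VC-HIT; vc=[3]
#4 0xd9→b13/s1 L1-HIT; vc=[3]
#5 0x3e→b3/s1 VC-HIT; vc=[13]
#6 0x3a→b3/s1 L1-HIT; vc=[13]
#7 0xd8→b13/s1 VC-HIT; vc=[3]
#8 0xdc→b13/s1 L1-HIT; vc=[3]
#9 0x38→b3/s1 VC-HIT; vc=[13]
#10 0x30→b3/s1 L1-HIT; vc=[13]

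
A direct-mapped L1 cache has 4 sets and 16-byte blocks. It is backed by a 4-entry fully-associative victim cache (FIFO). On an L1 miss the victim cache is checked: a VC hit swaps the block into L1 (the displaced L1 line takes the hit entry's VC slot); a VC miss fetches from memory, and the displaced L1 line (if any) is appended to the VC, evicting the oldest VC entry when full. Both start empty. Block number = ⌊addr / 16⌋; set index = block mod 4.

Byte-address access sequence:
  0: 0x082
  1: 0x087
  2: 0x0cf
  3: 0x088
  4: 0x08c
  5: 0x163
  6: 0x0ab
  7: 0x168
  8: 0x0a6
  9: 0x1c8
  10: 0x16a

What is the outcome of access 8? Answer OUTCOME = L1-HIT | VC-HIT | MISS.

OUTCOME = VC-HIT

  [0] addr=0x82 blk=8 s=0: MISS | VC []
  [1] addr=0x87 blk=8 s=0: L1-HIT | VC []
  [2] addr=0xcf blk=12 s=0: MISS | VC [8]
  [3] addr=0x88 blk=8 s=0: VC-HIT | VC [12]
  [4] addr=0x8c blk=8 s=0: L1-HIT | VC [12]
  [5] addr=0x163 blk=22 s=2: MISS | VC [12]
  [6] addr=0xab blk=10 s=2: MISS | VC [12, 22]
  [7] addr=0x168 blk=22 s=2: VC-HIT | VC [12, 10]
  [8] addr=0xa6 blk=10 s=2: VC-HIT | VC [12, 22]
  [9] addr=0x1c8 blk=28 s=0: MISS | VC [12, 22, 8]
  [10] addr=0x16a blk=22 s=2: VC-HIT | VC [12, 10, 8]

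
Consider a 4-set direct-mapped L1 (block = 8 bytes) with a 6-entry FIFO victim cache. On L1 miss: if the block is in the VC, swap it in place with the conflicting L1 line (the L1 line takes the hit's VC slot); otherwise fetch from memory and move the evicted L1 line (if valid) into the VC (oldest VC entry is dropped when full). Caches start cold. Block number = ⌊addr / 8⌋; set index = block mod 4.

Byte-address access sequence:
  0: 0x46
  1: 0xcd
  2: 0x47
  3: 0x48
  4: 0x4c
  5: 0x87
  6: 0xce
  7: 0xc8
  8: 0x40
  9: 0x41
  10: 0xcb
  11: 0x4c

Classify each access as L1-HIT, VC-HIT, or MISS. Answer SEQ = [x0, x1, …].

0: 0x46 (blk 8, set 0) → MISS  vc=[]
1: 0xcd (blk 25, set 1) → MISS  vc=[]
2: 0x47 (blk 8, set 0) → L1-HIT  vc=[]
3: 0x48 (blk 9, set 1) → MISS  vc=[25]
4: 0x4c (blk 9, set 1) → L1-HIT  vc=[25]
5: 0x87 (blk 16, set 0) → MISS  vc=[25, 8]
6: 0xce (blk 25, set 1) → VC-HIT  vc=[9, 8]
7: 0xc8 (blk 25, set 1) → L1-HIT  vc=[9, 8]
8: 0x40 (blk 8, set 0) → VC-HIT  vc=[9, 16]
9: 0x41 (blk 8, set 0) → L1-HIT  vc=[9, 16]
10: 0xcb (blk 25, set 1) → L1-HIT  vc=[9, 16]
11: 0x4c (blk 9, set 1) → VC-HIT  vc=[25, 16]

SEQ = [MISS, MISS, L1-HIT, MISS, L1-HIT, MISS, VC-HIT, L1-HIT, VC-HIT, L1-HIT, L1-HIT, VC-HIT]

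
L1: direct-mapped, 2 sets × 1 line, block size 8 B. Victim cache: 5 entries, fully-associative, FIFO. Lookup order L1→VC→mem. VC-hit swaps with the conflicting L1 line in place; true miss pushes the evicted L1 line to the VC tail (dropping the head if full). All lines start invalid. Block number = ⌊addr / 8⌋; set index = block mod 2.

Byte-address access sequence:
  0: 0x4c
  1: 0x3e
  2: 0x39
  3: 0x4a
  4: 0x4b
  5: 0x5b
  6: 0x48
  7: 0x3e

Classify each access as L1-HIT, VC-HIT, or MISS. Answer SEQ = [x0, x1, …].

SEQ = [MISS, MISS, L1-HIT, VC-HIT, L1-HIT, MISS, VC-HIT, VC-HIT]

#0 0x4c→b9/s1 MISS; vc=[]
#1 0x3e→b7/s1 MISS; vc=[9]
#2 0x39→b7/s1 L1-HIT; vc=[9]
#3 0x4a→b9/s1 VC-HIT; vc=[7]
#4 0x4b→b9/s1 L1-HIT; vc=[7]
#5 0x5b→b11/s1 MISS; vc=[7,9]
#6 0x48→b9/s1 VC-HIT; vc=[7,11]
#7 0x3e→b7/s1 VC-HIT; vc=[9,11]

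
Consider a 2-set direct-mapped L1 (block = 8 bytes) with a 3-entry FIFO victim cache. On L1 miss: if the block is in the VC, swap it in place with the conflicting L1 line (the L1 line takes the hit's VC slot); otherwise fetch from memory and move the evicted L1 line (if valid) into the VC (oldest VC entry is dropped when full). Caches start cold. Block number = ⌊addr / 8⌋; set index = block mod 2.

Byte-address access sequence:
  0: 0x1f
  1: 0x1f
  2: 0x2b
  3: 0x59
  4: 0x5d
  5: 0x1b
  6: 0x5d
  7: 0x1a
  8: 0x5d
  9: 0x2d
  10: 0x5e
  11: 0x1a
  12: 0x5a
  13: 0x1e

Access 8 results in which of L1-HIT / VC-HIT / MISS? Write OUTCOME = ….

OUTCOME = VC-HIT

0: 0x1f (blk 3, set 1) → MISS  vc=[]
1: 0x1f (blk 3, set 1) → L1-HIT  vc=[]
2: 0x2b (blk 5, set 1) → MISS  vc=[3]
3: 0x59 (blk 11, set 1) → MISS  vc=[3, 5]
4: 0x5d (blk 11, set 1) → L1-HIT  vc=[3, 5]
5: 0x1b (blk 3, set 1) → VC-HIT  vc=[11, 5]
6: 0x5d (blk 11, set 1) → VC-HIT  vc=[3, 5]
7: 0x1a (blk 3, set 1) → VC-HIT  vc=[11, 5]
8: 0x5d (blk 11, set 1) → VC-HIT  vc=[3, 5]
9: 0x2d (blk 5, set 1) → VC-HIT  vc=[3, 11]
10: 0x5e (blk 11, set 1) → VC-HIT  vc=[3, 5]
11: 0x1a (blk 3, set 1) → VC-HIT  vc=[11, 5]
12: 0x5a (blk 11, set 1) → VC-HIT  vc=[3, 5]
13: 0x1e (blk 3, set 1) → VC-HIT  vc=[11, 5]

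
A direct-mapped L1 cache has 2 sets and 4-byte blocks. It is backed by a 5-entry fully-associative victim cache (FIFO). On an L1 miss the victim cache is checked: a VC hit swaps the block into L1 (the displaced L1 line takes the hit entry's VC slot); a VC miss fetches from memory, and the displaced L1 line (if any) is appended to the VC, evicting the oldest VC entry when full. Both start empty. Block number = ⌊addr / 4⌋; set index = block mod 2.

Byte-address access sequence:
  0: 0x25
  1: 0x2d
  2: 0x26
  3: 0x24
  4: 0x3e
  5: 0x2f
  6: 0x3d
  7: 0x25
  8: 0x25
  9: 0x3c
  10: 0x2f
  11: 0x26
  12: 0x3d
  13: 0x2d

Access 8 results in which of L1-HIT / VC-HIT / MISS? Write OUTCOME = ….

OUTCOME = L1-HIT

#0 0x25→b9/s1 MISS; vc=[]
#1 0x2d→b11/s1 MISS; vc=[9]
#2 0x26→b9/s1 VC-HIT; vc=[11]
#3 0x24→b9/s1 L1-HIT; vc=[11]
#4 0x3e→b15/s1 MISS; vc=[11,9]
#5 0x2f→b11/s1 VC-HIT; vc=[15,9]
#6 0x3d→b15/s1 VC-HIT; vc=[11,9]
#7 0x25→b9/s1 VC-HIT; vc=[11,15]
#8 0x25→b9/s1 L1-HIT; vc=[11,15]
#9 0x3c→b15/s1 VC-HIT; vc=[11,9]
#10 0x2f→b11/s1 VC-HIT; vc=[15,9]
#11 0x26→b9/s1 VC-HIT; vc=[15,11]
#12 0x3d→b15/s1 VC-HIT; vc=[9,11]
#13 0x2d→b11/s1 VC-HIT; vc=[9,15]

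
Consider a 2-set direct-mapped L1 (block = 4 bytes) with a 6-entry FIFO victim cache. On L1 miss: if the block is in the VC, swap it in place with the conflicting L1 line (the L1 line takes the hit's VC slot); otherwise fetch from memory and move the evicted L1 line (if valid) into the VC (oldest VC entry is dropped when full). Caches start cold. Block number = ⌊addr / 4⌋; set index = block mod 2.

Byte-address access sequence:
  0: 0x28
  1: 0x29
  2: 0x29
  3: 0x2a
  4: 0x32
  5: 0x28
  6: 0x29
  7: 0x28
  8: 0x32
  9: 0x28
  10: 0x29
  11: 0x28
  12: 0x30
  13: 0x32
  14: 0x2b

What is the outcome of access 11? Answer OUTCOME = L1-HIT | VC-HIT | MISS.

OUTCOME = L1-HIT

  [0] addr=0x28 blk=10 s=0: MISS | VC []
  [1] addr=0x29 blk=10 s=0: L1-HIT | VC []
  [2] addr=0x29 blk=10 s=0: L1-HIT | VC []
  [3] addr=0x2a blk=10 s=0: L1-HIT | VC []
  [4] addr=0x32 blk=12 s=0: MISS | VC [10]
  [5] addr=0x28 blk=10 s=0: VC-HIT | VC [12]
  [6] addr=0x29 blk=10 s=0: L1-HIT | VC [12]
  [7] addr=0x28 blk=10 s=0: L1-HIT | VC [12]
  [8] addr=0x32 blk=12 s=0: VC-HIT | VC [10]
  [9] addr=0x28 blk=10 s=0: VC-HIT | VC [12]
  [10] addr=0x29 blk=10 s=0: L1-HIT | VC [12]
  [11] addr=0x28 blk=10 s=0: L1-HIT | VC [12]
  [12] addr=0x30 blk=12 s=0: VC-HIT | VC [10]
  [13] addr=0x32 blk=12 s=0: L1-HIT | VC [10]
  [14] addr=0x2b blk=10 s=0: VC-HIT | VC [12]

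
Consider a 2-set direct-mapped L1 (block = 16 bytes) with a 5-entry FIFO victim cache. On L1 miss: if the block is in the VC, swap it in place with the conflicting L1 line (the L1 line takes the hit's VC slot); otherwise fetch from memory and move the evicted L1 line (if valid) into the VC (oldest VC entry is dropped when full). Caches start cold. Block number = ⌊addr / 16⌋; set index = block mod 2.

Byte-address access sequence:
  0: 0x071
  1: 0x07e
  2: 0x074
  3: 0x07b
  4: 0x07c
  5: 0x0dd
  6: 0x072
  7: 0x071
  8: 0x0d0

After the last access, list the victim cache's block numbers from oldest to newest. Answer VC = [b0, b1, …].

#0 0x71→b7/s1 MISS; vc=[]
#1 0x7e→b7/s1 L1-HIT; vc=[]
#2 0x74→b7/s1 L1-HIT; vc=[]
#3 0x7b→b7/s1 L1-HIT; vc=[]
#4 0x7c→b7/s1 L1-HIT; vc=[]
#5 0xdd→b13/s1 MISS; vc=[7]
#6 0x72→b7/s1 VC-HIT; vc=[13]
#7 0x71→b7/s1 L1-HIT; vc=[13]
#8 0xd0→b13/s1 VC-HIT; vc=[7]

VC = [7]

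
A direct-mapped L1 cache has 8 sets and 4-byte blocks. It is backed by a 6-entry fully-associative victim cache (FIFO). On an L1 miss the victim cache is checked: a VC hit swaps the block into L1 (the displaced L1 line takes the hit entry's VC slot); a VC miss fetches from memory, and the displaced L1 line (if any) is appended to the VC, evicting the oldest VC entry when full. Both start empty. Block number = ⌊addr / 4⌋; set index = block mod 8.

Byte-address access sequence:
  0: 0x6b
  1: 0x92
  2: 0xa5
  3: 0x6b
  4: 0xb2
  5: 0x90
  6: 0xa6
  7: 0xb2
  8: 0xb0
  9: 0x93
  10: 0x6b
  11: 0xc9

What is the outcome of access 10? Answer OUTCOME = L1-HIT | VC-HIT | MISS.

0: 0x6b (blk 26, set 2) → MISS  vc=[]
1: 0x92 (blk 36, set 4) → MISS  vc=[]
2: 0xa5 (blk 41, set 1) → MISS  vc=[]
3: 0x6b (blk 26, set 2) → L1-HIT  vc=[]
4: 0xb2 (blk 44, set 4) → MISS  vc=[36]
5: 0x90 (blk 36, set 4) → VC-HIT  vc=[44]
6: 0xa6 (blk 41, set 1) → L1-HIT  vc=[44]
7: 0xb2 (blk 44, set 4) → VC-HIT  vc=[36]
8: 0xb0 (blk 44, set 4) → L1-HIT  vc=[36]
9: 0x93 (blk 36, set 4) → VC-HIT  vc=[44]
10: 0x6b (blk 26, set 2) → L1-HIT  vc=[44]
11: 0xc9 (blk 50, set 2) → MISS  vc=[44, 26]

OUTCOME = L1-HIT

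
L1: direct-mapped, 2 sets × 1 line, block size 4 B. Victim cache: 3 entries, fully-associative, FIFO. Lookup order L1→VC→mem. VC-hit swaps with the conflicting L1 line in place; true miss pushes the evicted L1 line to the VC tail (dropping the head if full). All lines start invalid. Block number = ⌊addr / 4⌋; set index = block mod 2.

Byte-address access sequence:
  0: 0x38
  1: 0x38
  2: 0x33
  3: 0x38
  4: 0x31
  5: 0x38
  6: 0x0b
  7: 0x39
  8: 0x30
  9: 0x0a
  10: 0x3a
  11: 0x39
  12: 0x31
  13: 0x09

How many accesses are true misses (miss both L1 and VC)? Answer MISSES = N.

MISSES = 3

0: 0x38 (blk 14, set 0) → MISS  vc=[]
1: 0x38 (blk 14, set 0) → L1-HIT  vc=[]
2: 0x33 (blk 12, set 0) → MISS  vc=[14]
3: 0x38 (blk 14, set 0) → VC-HIT  vc=[12]
4: 0x31 (blk 12, set 0) → VC-HIT  vc=[14]
5: 0x38 (blk 14, set 0) → VC-HIT  vc=[12]
6: 0xb (blk 2, set 0) → MISS  vc=[12, 14]
7: 0x39 (blk 14, set 0) → VC-HIT  vc=[12, 2]
8: 0x30 (blk 12, set 0) → VC-HIT  vc=[14, 2]
9: 0xa (blk 2, set 0) → VC-HIT  vc=[14, 12]
10: 0x3a (blk 14, set 0) → VC-HIT  vc=[2, 12]
11: 0x39 (blk 14, set 0) → L1-HIT  vc=[2, 12]
12: 0x31 (blk 12, set 0) → VC-HIT  vc=[2, 14]
13: 0x9 (blk 2, set 0) → VC-HIT  vc=[12, 14]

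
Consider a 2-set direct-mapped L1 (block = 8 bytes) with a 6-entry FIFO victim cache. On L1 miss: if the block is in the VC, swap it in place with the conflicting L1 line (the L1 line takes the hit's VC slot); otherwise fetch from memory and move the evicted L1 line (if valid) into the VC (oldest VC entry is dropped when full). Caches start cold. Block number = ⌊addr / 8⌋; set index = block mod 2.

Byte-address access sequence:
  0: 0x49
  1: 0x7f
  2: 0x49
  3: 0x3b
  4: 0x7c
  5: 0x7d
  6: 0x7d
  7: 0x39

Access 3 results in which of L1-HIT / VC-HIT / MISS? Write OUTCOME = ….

0: 0x49 (blk 9, set 1) → MISS  vc=[]
1: 0x7f (blk 15, set 1) → MISS  vc=[9]
2: 0x49 (blk 9, set 1) → VC-HIT  vc=[15]
3: 0x3b (blk 7, set 1) → MISS  vc=[15, 9]
4: 0x7c (blk 15, set 1) → VC-HIT  vc=[7, 9]
5: 0x7d (blk 15, set 1) → L1-HIT  vc=[7, 9]
6: 0x7d (blk 15, set 1) → L1-HIT  vc=[7, 9]
7: 0x39 (blk 7, set 1) → VC-HIT  vc=[15, 9]

OUTCOME = MISS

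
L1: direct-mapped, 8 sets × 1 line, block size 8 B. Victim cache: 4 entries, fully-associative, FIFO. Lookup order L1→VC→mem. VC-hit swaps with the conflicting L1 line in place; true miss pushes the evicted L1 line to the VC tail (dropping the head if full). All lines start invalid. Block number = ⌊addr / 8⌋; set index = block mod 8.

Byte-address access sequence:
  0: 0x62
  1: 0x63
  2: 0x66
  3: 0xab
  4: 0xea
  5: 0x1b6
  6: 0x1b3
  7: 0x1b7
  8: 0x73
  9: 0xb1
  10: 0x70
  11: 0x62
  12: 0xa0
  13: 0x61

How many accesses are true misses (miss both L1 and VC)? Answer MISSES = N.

MISSES = 7

0: 0x62 (blk 12, set 4) → MISS  vc=[]
1: 0x63 (blk 12, set 4) → L1-HIT  vc=[]
2: 0x66 (blk 12, set 4) → L1-HIT  vc=[]
3: 0xab (blk 21, set 5) → MISS  vc=[]
4: 0xea (blk 29, set 5) → MISS  vc=[21]
5: 0x1b6 (blk 54, set 6) → MISS  vc=[21]
6: 0x1b3 (blk 54, set 6) → L1-HIT  vc=[21]
7: 0x1b7 (blk 54, set 6) → L1-HIT  vc=[21]
8: 0x73 (blk 14, set 6) → MISS  vc=[21, 54]
9: 0xb1 (blk 22, set 6) → MISS  vc=[21, 54, 14]
10: 0x70 (blk 14, set 6) → VC-HIT  vc=[21, 54, 22]
11: 0x62 (blk 12, set 4) → L1-HIT  vc=[21, 54, 22]
12: 0xa0 (blk 20, set 4) → MISS  vc=[21, 54, 22, 12]
13: 0x61 (blk 12, set 4) → VC-HIT  vc=[21, 54, 22, 20]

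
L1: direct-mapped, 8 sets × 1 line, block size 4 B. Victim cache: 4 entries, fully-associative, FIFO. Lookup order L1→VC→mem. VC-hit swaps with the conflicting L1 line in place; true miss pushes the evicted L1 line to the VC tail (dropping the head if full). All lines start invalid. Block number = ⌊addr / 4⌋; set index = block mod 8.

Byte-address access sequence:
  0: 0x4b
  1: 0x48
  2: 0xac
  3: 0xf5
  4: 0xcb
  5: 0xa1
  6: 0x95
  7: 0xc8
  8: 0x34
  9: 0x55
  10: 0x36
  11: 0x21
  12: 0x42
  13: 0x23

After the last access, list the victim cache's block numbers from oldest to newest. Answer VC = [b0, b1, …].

  [0] addr=0x4b blk=18 s=2: MISS | VC []
  [1] addr=0x48 blk=18 s=2: L1-HIT | VC []
  [2] addr=0xac blk=43 s=3: MISS | VC []
  [3] addr=0xf5 blk=61 s=5: MISS | VC []
  [4] addr=0xcb blk=50 s=2: MISS | VC [18]
  [5] addr=0xa1 blk=40 s=0: MISS | VC [18]
  [6] addr=0x95 blk=37 s=5: MISS | VC [18, 61]
  [7] addr=0xc8 blk=50 s=2: L1-HIT | VC [18, 61]
  [8] addr=0x34 blk=13 s=5: MISS | VC [18, 61, 37]
  [9] addr=0x55 blk=21 s=5: MISS | VC [18, 61, 37, 13]
  [10] addr=0x36 blk=13 s=5: VC-HIT | VC [18, 61, 37, 21]
  [11] addr=0x21 blk=8 s=0: MISS | VC [61, 37, 21, 40]
  [12] addr=0x42 blk=16 s=0: MISS | VC [37, 21, 40, 8]
  [13] addr=0x23 blk=8 s=0: VC-HIT | VC [37, 21, 40, 16]

VC = [37, 21, 40, 16]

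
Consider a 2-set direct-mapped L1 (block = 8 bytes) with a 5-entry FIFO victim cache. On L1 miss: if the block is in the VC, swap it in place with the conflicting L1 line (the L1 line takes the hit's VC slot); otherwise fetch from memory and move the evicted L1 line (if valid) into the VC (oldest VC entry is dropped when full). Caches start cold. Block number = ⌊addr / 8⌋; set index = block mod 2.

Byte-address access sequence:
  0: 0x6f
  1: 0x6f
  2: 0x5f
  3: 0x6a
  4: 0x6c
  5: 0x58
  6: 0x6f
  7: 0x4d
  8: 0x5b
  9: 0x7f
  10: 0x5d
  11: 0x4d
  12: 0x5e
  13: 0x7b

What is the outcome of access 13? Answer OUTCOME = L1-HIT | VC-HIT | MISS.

  [0] addr=0x6f blk=13 s=1: MISS | VC []
  [1] addr=0x6f blk=13 s=1: L1-HIT | VC []
  [2] addr=0x5f blk=11 s=1: MISS | VC [13]
  [3] addr=0x6a blk=13 s=1: VC-HIT | VC [11]
  [4] addr=0x6c blk=13 s=1: L1-HIT | VC [11]
  [5] addr=0x58 blk=11 s=1: VC-HIT | VC [13]
  [6] addr=0x6f blk=13 s=1: VC-HIT | VC [11]
  [7] addr=0x4d blk=9 s=1: MISS | VC [11, 13]
  [8] addr=0x5b blk=11 s=1: VC-HIT | VC [9, 13]
  [9] addr=0x7f blk=15 s=1: MISS | VC [9, 13, 11]
  [10] addr=0x5d blk=11 s=1: VC-HIT | VC [9, 13, 15]
  [11] addr=0x4d blk=9 s=1: VC-HIT | VC [11, 13, 15]
  [12] addr=0x5e blk=11 s=1: VC-HIT | VC [9, 13, 15]
  [13] addr=0x7b blk=15 s=1: VC-HIT | VC [9, 13, 11]

OUTCOME = VC-HIT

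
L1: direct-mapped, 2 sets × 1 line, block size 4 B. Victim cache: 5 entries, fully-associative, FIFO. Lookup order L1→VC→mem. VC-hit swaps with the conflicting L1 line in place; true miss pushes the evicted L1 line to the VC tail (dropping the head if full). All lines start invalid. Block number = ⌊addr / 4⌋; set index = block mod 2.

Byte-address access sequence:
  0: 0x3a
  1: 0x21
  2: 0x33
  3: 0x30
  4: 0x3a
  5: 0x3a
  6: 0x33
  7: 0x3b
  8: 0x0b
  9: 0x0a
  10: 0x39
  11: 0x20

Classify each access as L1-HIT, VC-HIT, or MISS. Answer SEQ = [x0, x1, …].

  [0] addr=0x3a blk=14 s=0: MISS | VC []
  [1] addr=0x21 blk=8 s=0: MISS | VC [14]
  [2] addr=0x33 blk=12 s=0: MISS | VC [14, 8]
  [3] addr=0x30 blk=12 s=0: L1-HIT | VC [14, 8]
  [4] addr=0x3a blk=14 s=0: VC-HIT | VC [12, 8]
  [5] addr=0x3a blk=14 s=0: L1-HIT | VC [12, 8]
  [6] addr=0x33 blk=12 s=0: VC-HIT | VC [14, 8]
  [7] addr=0x3b blk=14 s=0: VC-HIT | VC [12, 8]
  [8] addr=0xb blk=2 s=0: MISS | VC [12, 8, 14]
  [9] addr=0xa blk=2 s=0: L1-HIT | VC [12, 8, 14]
  [10] addr=0x39 blk=14 s=0: VC-HIT | VC [12, 8, 2]
  [11] addr=0x20 blk=8 s=0: VC-HIT | VC [12, 14, 2]

SEQ = [MISS, MISS, MISS, L1-HIT, VC-HIT, L1-HIT, VC-HIT, VC-HIT, MISS, L1-HIT, VC-HIT, VC-HIT]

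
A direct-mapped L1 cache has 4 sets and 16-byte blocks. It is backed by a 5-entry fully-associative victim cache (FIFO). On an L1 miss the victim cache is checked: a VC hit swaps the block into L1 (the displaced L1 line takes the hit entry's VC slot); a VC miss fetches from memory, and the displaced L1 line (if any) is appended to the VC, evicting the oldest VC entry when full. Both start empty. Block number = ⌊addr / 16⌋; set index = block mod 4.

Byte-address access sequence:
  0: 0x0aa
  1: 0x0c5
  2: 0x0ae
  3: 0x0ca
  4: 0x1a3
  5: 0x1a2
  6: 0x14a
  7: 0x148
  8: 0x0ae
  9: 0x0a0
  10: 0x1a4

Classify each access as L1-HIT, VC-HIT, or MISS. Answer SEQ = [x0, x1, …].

SEQ = [MISS, MISS, L1-HIT, L1-HIT, MISS, L1-HIT, MISS, L1-HIT, VC-HIT, L1-HIT, VC-HIT]

0: 0xaa (blk 10, set 2) → MISS  vc=[]
1: 0xc5 (blk 12, set 0) → MISS  vc=[]
2: 0xae (blk 10, set 2) → L1-HIT  vc=[]
3: 0xca (blk 12, set 0) → L1-HIT  vc=[]
4: 0x1a3 (blk 26, set 2) → MISS  vc=[10]
5: 0x1a2 (blk 26, set 2) → L1-HIT  vc=[10]
6: 0x14a (blk 20, set 0) → MISS  vc=[10, 12]
7: 0x148 (blk 20, set 0) → L1-HIT  vc=[10, 12]
8: 0xae (blk 10, set 2) → VC-HIT  vc=[26, 12]
9: 0xa0 (blk 10, set 2) → L1-HIT  vc=[26, 12]
10: 0x1a4 (blk 26, set 2) → VC-HIT  vc=[10, 12]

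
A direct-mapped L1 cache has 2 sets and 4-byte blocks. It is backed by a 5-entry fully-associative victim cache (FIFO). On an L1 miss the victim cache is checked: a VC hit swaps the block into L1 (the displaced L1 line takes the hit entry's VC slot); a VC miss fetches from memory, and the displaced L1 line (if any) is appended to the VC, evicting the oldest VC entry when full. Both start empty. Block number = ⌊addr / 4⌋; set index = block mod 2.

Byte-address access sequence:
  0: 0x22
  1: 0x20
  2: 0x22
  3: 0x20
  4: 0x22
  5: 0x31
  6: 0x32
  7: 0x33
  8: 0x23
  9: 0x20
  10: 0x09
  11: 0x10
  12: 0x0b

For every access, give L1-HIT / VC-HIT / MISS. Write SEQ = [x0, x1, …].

0: 0x22 (blk 8, set 0) → MISS  vc=[]
1: 0x20 (blk 8, set 0) → L1-HIT  vc=[]
2: 0x22 (blk 8, set 0) → L1-HIT  vc=[]
3: 0x20 (blk 8, set 0) → L1-HIT  vc=[]
4: 0x22 (blk 8, set 0) → L1-HIT  vc=[]
5: 0x31 (blk 12, set 0) → MISS  vc=[8]
6: 0x32 (blk 12, set 0) → L1-HIT  vc=[8]
7: 0x33 (blk 12, set 0) → L1-HIT  vc=[8]
8: 0x23 (blk 8, set 0) → VC-HIT  vc=[12]
9: 0x20 (blk 8, set 0) → L1-HIT  vc=[12]
10: 0x9 (blk 2, set 0) → MISS  vc=[12, 8]
11: 0x10 (blk 4, set 0) → MISS  vc=[12, 8, 2]
12: 0xb (blk 2, set 0) → VC-HIT  vc=[12, 8, 4]

SEQ = [MISS, L1-HIT, L1-HIT, L1-HIT, L1-HIT, MISS, L1-HIT, L1-HIT, VC-HIT, L1-HIT, MISS, MISS, VC-HIT]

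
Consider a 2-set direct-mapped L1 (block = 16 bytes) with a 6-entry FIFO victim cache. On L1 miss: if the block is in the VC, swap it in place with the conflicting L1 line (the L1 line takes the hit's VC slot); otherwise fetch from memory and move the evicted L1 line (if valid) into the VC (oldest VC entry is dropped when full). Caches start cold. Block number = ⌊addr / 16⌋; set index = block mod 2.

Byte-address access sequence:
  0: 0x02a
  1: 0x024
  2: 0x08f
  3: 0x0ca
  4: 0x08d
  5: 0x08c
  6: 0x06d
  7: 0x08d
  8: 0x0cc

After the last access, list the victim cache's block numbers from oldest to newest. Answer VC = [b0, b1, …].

#0 0x2a→b2/s0 MISS; vc=[]
#1 0x24→b2/s0 L1-HIT; vc=[]
#2 0x8f→b8/s0 MISS; vc=[2]
#3 0xca→b12/s0 MISS; vc=[2,8]
#4 0x8d→b8/s0 VC-HIT; vc=[2,12]
#5 0x8c→b8/s0 L1-HIT; vc=[2,12]
#6 0x6d→b6/s0 MISS; vc=[2,12,8]
#7 0x8d→b8/s0 VC-HIT; vc=[2,12,6]
#8 0xcc→b12/s0 VC-HIT; vc=[2,8,6]

VC = [2, 8, 6]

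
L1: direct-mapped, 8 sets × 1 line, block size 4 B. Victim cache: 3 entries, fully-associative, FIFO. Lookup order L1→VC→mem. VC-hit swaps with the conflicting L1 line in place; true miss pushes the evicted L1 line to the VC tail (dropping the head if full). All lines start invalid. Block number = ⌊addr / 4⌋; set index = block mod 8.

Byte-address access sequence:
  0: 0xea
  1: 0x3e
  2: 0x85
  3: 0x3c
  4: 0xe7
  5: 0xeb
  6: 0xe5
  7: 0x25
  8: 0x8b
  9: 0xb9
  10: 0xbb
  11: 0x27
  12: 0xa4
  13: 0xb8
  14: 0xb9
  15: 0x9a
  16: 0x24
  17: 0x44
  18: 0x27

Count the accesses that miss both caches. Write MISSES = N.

MISSES = 10

0: 0xea (blk 58, set 2) → MISS  vc=[]
1: 0x3e (blk 15, set 7) → MISS  vc=[]
2: 0x85 (blk 33, set 1) → MISS  vc=[]
3: 0x3c (blk 15, set 7) → L1-HIT  vc=[]
4: 0xe7 (blk 57, set 1) → MISS  vc=[33]
5: 0xeb (blk 58, set 2) → L1-HIT  vc=[33]
6: 0xe5 (blk 57, set 1) → L1-HIT  vc=[33]
7: 0x25 (blk 9, set 1) → MISS  vc=[33, 57]
8: 0x8b (blk 34, set 2) → MISS  vc=[33, 57, 58]
9: 0xb9 (blk 46, set 6) → MISS  vc=[33, 57, 58]
10: 0xbb (blk 46, set 6) → L1-HIT  vc=[33, 57, 58]
11: 0x27 (blk 9, set 1) → L1-HIT  vc=[33, 57, 58]
12: 0xa4 (blk 41, set 1) → MISS  vc=[57, 58, 9]
13: 0xb8 (blk 46, set 6) → L1-HIT  vc=[57, 58, 9]
14: 0xb9 (blk 46, set 6) → L1-HIT  vc=[57, 58, 9]
15: 0x9a (blk 38, set 6) → MISS  vc=[58, 9, 46]
16: 0x24 (blk 9, set 1) → VC-HIT  vc=[58, 41, 46]
17: 0x44 (blk 17, set 1) → MISS  vc=[41, 46, 9]
18: 0x27 (blk 9, set 1) → VC-HIT  vc=[41, 46, 17]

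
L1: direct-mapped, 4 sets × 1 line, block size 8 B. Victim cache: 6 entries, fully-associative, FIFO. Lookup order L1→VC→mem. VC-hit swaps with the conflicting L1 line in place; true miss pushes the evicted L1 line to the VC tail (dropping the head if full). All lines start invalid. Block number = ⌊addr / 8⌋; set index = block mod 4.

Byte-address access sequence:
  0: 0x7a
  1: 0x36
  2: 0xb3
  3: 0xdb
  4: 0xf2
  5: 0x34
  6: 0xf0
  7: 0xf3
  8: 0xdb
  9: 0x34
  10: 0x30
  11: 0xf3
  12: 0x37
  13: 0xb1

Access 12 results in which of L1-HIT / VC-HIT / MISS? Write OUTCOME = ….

  [0] addr=0x7a blk=15 s=3: MISS | VC []
  [1] addr=0x36 blk=6 s=2: MISS | VC []
  [2] addr=0xb3 blk=22 s=2: MISS | VC [6]
  [3] addr=0xdb blk=27 s=3: MISS | VC [6, 15]
  [4] addr=0xf2 blk=30 s=2: MISS | VC [6, 15, 22]
  [5] addr=0x34 blk=6 s=2: VC-HIT | VC [30, 15, 22]
  [6] addr=0xf0 blk=30 s=2: VC-HIT | VC [6, 15, 22]
  [7] addr=0xf3 blk=30 s=2: L1-HIT | VC [6, 15, 22]
  [8] addr=0xdb blk=27 s=3: L1-HIT | VC [6, 15, 22]
  [9] addr=0x34 blk=6 s=2: VC-HIT | VC [30, 15, 22]
  [10] addr=0x30 blk=6 s=2: L1-HIT | VC [30, 15, 22]
  [11] addr=0xf3 blk=30 s=2: VC-HIT | VC [6, 15, 22]
  [12] addr=0x37 blk=6 s=2: VC-HIT | VC [30, 15, 22]
  [13] addr=0xb1 blk=22 s=2: VC-HIT | VC [30, 15, 6]

OUTCOME = VC-HIT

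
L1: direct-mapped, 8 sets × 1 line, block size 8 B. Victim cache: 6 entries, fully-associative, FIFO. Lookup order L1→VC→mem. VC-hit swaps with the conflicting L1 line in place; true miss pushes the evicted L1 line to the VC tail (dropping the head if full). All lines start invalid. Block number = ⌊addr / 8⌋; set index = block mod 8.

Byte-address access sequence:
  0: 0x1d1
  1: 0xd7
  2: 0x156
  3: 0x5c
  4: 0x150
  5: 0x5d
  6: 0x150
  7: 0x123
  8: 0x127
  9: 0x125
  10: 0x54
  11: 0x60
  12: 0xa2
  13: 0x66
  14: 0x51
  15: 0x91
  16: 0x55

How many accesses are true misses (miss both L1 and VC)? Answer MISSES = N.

  [0] addr=0x1d1 blk=58 s=2: MISS | VC []
  [1] addr=0xd7 blk=26 s=2: MISS | VC [58]
  [2] addr=0x156 blk=42 s=2: MISS | VC [58, 26]
  [3] addr=0x5c blk=11 s=3: MISS | VC [58, 26]
  [4] addr=0x150 blk=42 s=2: L1-HIT | VC [58, 26]
  [5] addr=0x5d blk=11 s=3: L1-HIT | VC [58, 26]
  [6] addr=0x150 blk=42 s=2: L1-HIT | VC [58, 26]
  [7] addr=0x123 blk=36 s=4: MISS | VC [58, 26]
  [8] addr=0x127 blk=36 s=4: L1-HIT | VC [58, 26]
  [9] addr=0x125 blk=36 s=4: L1-HIT | VC [58, 26]
  [10] addr=0x54 blk=10 s=2: MISS | VC [58, 26, 42]
  [11] addr=0x60 blk=12 s=4: MISS | VC [58, 26, 42, 36]
  [12] addr=0xa2 blk=20 s=4: MISS | VC [58, 26, 42, 36, 12]
  [13] addr=0x66 blk=12 s=4: VC-HIT | VC [58, 26, 42, 36, 20]
  [14] addr=0x51 blk=10 s=2: L1-HIT | VC [58, 26, 42, 36, 20]
  [15] addr=0x91 blk=18 s=2: MISS | VC [58, 26, 42, 36, 20, 10]
  [16] addr=0x55 blk=10 s=2: VC-HIT | VC [58, 26, 42, 36, 20, 18]

MISSES = 9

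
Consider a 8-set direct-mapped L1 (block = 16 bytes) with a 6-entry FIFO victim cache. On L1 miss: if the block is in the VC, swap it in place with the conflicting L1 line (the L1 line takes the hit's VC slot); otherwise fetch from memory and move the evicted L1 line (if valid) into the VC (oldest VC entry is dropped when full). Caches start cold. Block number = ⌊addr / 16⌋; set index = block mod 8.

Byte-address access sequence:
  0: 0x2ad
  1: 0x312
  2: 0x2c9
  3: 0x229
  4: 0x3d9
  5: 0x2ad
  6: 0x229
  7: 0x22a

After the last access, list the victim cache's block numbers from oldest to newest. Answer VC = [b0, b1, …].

0: 0x2ad (blk 42, set 2) → MISS  vc=[]
1: 0x312 (blk 49, set 1) → MISS  vc=[]
2: 0x2c9 (blk 44, set 4) → MISS  vc=[]
3: 0x229 (blk 34, set 2) → MISS  vc=[42]
4: 0x3d9 (blk 61, set 5) → MISS  vc=[42]
5: 0x2ad (blk 42, set 2) → VC-HIT  vc=[34]
6: 0x229 (blk 34, set 2) → VC-HIT  vc=[42]
7: 0x22a (blk 34, set 2) → L1-HIT  vc=[42]

VC = [42]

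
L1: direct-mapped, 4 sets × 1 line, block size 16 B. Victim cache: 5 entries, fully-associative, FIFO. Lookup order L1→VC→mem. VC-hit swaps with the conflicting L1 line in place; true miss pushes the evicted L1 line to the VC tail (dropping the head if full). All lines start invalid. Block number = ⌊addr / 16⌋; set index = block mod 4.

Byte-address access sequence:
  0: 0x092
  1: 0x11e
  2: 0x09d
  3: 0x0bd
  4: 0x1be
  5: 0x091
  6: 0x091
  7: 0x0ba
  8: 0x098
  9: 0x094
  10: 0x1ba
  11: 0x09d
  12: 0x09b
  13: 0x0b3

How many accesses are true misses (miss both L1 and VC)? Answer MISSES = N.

MISSES = 4

0: 0x92 (blk 9, set 1) → MISS  vc=[]
1: 0x11e (blk 17, set 1) → MISS  vc=[9]
2: 0x9d (blk 9, set 1) → VC-HIT  vc=[17]
3: 0xbd (blk 11, set 3) → MISS  vc=[17]
4: 0x1be (blk 27, set 3) → MISS  vc=[17, 11]
5: 0x91 (blk 9, set 1) → L1-HIT  vc=[17, 11]
6: 0x91 (blk 9, set 1) → L1-HIT  vc=[17, 11]
7: 0xba (blk 11, set 3) → VC-HIT  vc=[17, 27]
8: 0x98 (blk 9, set 1) → L1-HIT  vc=[17, 27]
9: 0x94 (blk 9, set 1) → L1-HIT  vc=[17, 27]
10: 0x1ba (blk 27, set 3) → VC-HIT  vc=[17, 11]
11: 0x9d (blk 9, set 1) → L1-HIT  vc=[17, 11]
12: 0x9b (blk 9, set 1) → L1-HIT  vc=[17, 11]
13: 0xb3 (blk 11, set 3) → VC-HIT  vc=[17, 27]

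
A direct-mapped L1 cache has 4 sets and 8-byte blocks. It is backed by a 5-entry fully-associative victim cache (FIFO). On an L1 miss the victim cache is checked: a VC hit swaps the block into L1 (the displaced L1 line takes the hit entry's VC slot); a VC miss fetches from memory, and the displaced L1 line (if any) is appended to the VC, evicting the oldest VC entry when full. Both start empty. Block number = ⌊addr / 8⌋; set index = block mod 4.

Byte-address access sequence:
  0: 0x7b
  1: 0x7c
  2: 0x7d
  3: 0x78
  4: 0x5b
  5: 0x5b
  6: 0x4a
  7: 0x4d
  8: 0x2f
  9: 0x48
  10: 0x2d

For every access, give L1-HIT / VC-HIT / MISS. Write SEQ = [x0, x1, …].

SEQ = [MISS, L1-HIT, L1-HIT, L1-HIT, MISS, L1-HIT, MISS, L1-HIT, MISS, VC-HIT, VC-HIT]

  [0] addr=0x7b blk=15 s=3: MISS | VC []
  [1] addr=0x7c blk=15 s=3: L1-HIT | VC []
  [2] addr=0x7d blk=15 s=3: L1-HIT | VC []
  [3] addr=0x78 blk=15 s=3: L1-HIT | VC []
  [4] addr=0x5b blk=11 s=3: MISS | VC [15]
  [5] addr=0x5b blk=11 s=3: L1-HIT | VC [15]
  [6] addr=0x4a blk=9 s=1: MISS | VC [15]
  [7] addr=0x4d blk=9 s=1: L1-HIT | VC [15]
  [8] addr=0x2f blk=5 s=1: MISS | VC [15, 9]
  [9] addr=0x48 blk=9 s=1: VC-HIT | VC [15, 5]
  [10] addr=0x2d blk=5 s=1: VC-HIT | VC [15, 9]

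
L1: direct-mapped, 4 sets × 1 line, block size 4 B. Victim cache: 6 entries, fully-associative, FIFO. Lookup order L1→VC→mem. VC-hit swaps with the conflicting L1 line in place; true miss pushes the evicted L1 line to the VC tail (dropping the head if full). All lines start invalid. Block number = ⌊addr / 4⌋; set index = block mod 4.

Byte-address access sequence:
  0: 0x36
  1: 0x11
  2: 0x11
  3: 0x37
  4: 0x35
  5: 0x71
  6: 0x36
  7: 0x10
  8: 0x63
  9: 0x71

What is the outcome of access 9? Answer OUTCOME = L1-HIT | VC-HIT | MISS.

  [0] addr=0x36 blk=13 s=1: MISS | VC []
  [1] addr=0x11 blk=4 s=0: MISS | VC []
  [2] addr=0x11 blk=4 s=0: L1-HIT | VC []
  [3] addr=0x37 blk=13 s=1: L1-HIT | VC []
  [4] addr=0x35 blk=13 s=1: L1-HIT | VC []
  [5] addr=0x71 blk=28 s=0: MISS | VC [4]
  [6] addr=0x36 blk=13 s=1: L1-HIT | VC [4]
  [7] addr=0x10 blk=4 s=0: VC-HIT | VC [28]
  [8] addr=0x63 blk=24 s=0: MISS | VC [28, 4]
  [9] addr=0x71 blk=28 s=0: VC-HIT | VC [24, 4]

OUTCOME = VC-HIT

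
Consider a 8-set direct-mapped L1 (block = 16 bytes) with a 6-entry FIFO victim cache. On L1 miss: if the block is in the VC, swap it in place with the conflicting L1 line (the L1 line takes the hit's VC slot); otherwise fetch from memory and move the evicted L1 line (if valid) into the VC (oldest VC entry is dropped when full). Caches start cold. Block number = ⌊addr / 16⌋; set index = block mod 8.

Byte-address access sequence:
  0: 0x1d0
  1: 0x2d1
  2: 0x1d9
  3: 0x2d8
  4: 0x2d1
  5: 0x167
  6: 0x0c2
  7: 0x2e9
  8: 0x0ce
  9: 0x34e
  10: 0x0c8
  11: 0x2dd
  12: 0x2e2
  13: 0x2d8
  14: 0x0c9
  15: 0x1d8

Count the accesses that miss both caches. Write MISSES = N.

MISSES = 6

0: 0x1d0 (blk 29, set 5) → MISS  vc=[]
1: 0x2d1 (blk 45, set 5) → MISS  vc=[29]
2: 0x1d9 (blk 29, set 5) → VC-HIT  vc=[45]
3: 0x2d8 (blk 45, set 5) → VC-HIT  vc=[29]
4: 0x2d1 (blk 45, set 5) → L1-HIT  vc=[29]
5: 0x167 (blk 22, set 6) → MISS  vc=[29]
6: 0xc2 (blk 12, set 4) → MISS  vc=[29]
7: 0x2e9 (blk 46, set 6) → MISS  vc=[29, 22]
8: 0xce (blk 12, set 4) → L1-HIT  vc=[29, 22]
9: 0x34e (blk 52, set 4) → MISS  vc=[29, 22, 12]
10: 0xc8 (blk 12, set 4) → VC-HIT  vc=[29, 22, 52]
11: 0x2dd (blk 45, set 5) → L1-HIT  vc=[29, 22, 52]
12: 0x2e2 (blk 46, set 6) → L1-HIT  vc=[29, 22, 52]
13: 0x2d8 (blk 45, set 5) → L1-HIT  vc=[29, 22, 52]
14: 0xc9 (blk 12, set 4) → L1-HIT  vc=[29, 22, 52]
15: 0x1d8 (blk 29, set 5) → VC-HIT  vc=[45, 22, 52]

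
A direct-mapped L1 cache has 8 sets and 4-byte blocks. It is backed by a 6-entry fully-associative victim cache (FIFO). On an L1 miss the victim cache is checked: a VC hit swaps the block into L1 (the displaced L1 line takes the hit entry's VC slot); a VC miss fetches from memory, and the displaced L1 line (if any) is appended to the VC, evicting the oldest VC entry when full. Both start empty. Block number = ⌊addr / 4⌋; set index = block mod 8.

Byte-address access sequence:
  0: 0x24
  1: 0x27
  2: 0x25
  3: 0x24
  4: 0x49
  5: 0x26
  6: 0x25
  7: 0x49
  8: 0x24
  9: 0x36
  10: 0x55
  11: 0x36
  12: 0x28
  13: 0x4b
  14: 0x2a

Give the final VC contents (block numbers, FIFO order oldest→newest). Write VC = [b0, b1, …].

VC = [21, 18]

  [0] addr=0x24 blk=9 s=1: MISS | VC []
  [1] addr=0x27 blk=9 s=1: L1-HIT | VC []
  [2] addr=0x25 blk=9 s=1: L1-HIT | VC []
  [3] addr=0x24 blk=9 s=1: L1-HIT | VC []
  [4] addr=0x49 blk=18 s=2: MISS | VC []
  [5] addr=0x26 blk=9 s=1: L1-HIT | VC []
  [6] addr=0x25 blk=9 s=1: L1-HIT | VC []
  [7] addr=0x49 blk=18 s=2: L1-HIT | VC []
  [8] addr=0x24 blk=9 s=1: L1-HIT | VC []
  [9] addr=0x36 blk=13 s=5: MISS | VC []
  [10] addr=0x55 blk=21 s=5: MISS | VC [13]
  [11] addr=0x36 blk=13 s=5: VC-HIT | VC [21]
  [12] addr=0x28 blk=10 s=2: MISS | VC [21, 18]
  [13] addr=0x4b blk=18 s=2: VC-HIT | VC [21, 10]
  [14] addr=0x2a blk=10 s=2: VC-HIT | VC [21, 18]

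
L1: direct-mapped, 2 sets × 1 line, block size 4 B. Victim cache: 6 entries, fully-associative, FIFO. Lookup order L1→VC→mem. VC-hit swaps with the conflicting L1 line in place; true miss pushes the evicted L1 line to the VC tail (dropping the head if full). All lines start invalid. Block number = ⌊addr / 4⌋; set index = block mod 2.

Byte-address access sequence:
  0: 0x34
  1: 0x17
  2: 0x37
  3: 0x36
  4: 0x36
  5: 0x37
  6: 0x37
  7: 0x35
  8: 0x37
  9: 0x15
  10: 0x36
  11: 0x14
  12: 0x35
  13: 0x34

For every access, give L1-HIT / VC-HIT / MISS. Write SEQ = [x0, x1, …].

SEQ = [MISS, MISS, VC-HIT, L1-HIT, L1-HIT, L1-HIT, L1-HIT, L1-HIT, L1-HIT, VC-HIT, VC-HIT, VC-HIT, VC-HIT, L1-HIT]

  [0] addr=0x34 blk=13 s=1: MISS | VC []
  [1] addr=0x17 blk=5 s=1: MISS | VC [13]
  [2] addr=0x37 blk=13 s=1: VC-HIT | VC [5]
  [3] addr=0x36 blk=13 s=1: L1-HIT | VC [5]
  [4] addr=0x36 blk=13 s=1: L1-HIT | VC [5]
  [5] addr=0x37 blk=13 s=1: L1-HIT | VC [5]
  [6] addr=0x37 blk=13 s=1: L1-HIT | VC [5]
  [7] addr=0x35 blk=13 s=1: L1-HIT | VC [5]
  [8] addr=0x37 blk=13 s=1: L1-HIT | VC [5]
  [9] addr=0x15 blk=5 s=1: VC-HIT | VC [13]
  [10] addr=0x36 blk=13 s=1: VC-HIT | VC [5]
  [11] addr=0x14 blk=5 s=1: VC-HIT | VC [13]
  [12] addr=0x35 blk=13 s=1: VC-HIT | VC [5]
  [13] addr=0x34 blk=13 s=1: L1-HIT | VC [5]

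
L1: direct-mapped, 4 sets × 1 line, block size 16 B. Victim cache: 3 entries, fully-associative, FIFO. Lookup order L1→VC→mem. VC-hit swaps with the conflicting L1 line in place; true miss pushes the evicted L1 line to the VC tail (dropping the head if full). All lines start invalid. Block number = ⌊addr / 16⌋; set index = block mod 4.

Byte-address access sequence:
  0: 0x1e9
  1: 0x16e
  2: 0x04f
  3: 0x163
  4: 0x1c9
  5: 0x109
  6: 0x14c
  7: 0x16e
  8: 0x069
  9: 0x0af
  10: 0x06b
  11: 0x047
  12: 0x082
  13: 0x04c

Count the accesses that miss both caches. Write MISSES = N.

MISSES = 10

  [0] addr=0x1e9 blk=30 s=2: MISS | VC []
  [1] addr=0x16e blk=22 s=2: MISS | VC [30]
  [2] addr=0x4f blk=4 s=0: MISS | VC [30]
  [3] addr=0x163 blk=22 s=2: L1-HIT | VC [30]
  [4] addr=0x1c9 blk=28 s=0: MISS | VC [30, 4]
  [5] addr=0x109 blk=16 s=0: MISS | VC [30, 4, 28]
  [6] addr=0x14c blk=20 s=0: MISS | VC [4, 28, 16]
  [7] addr=0x16e blk=22 s=2: L1-HIT | VC [4, 28, 16]
  [8] addr=0x69 blk=6 s=2: MISS | VC [28, 16, 22]
  [9] addr=0xaf blk=10 s=2: MISS | VC [16, 22, 6]
  [10] addr=0x6b blk=6 s=2: VC-HIT | VC [16, 22, 10]
  [11] addr=0x47 blk=4 s=0: MISS | VC [22, 10, 20]
  [12] addr=0x82 blk=8 s=0: MISS | VC [10, 20, 4]
  [13] addr=0x4c blk=4 s=0: VC-HIT | VC [10, 20, 8]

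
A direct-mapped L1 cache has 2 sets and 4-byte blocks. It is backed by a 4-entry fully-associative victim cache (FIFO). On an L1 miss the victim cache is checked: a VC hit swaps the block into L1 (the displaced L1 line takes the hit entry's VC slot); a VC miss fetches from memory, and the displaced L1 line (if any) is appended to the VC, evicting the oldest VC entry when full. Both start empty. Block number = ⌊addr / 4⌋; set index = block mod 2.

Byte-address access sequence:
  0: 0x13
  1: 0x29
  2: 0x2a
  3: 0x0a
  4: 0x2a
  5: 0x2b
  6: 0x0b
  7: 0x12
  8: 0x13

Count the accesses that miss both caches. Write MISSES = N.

MISSES = 3

  [0] addr=0x13 blk=4 s=0: MISS | VC []
  [1] addr=0x29 blk=10 s=0: MISS | VC [4]
  [2] addr=0x2a blk=10 s=0: L1-HIT | VC [4]
  [3] addr=0xa blk=2 s=0: MISS | VC [4, 10]
  [4] addr=0x2a blk=10 s=0: VC-HIT | VC [4, 2]
  [5] addr=0x2b blk=10 s=0: L1-HIT | VC [4, 2]
  [6] addr=0xb blk=2 s=0: VC-HIT | VC [4, 10]
  [7] addr=0x12 blk=4 s=0: VC-HIT | VC [2, 10]
  [8] addr=0x13 blk=4 s=0: L1-HIT | VC [2, 10]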